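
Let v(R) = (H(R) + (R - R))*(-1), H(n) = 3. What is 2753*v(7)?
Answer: -8259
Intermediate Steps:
v(R) = -3 (v(R) = (3 + (R - R))*(-1) = (3 + 0)*(-1) = 3*(-1) = -3)
2753*v(7) = 2753*(-3) = -8259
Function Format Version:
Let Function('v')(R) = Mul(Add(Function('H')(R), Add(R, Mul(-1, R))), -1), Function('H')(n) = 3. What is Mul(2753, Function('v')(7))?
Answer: -8259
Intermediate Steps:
Function('v')(R) = -3 (Function('v')(R) = Mul(Add(3, Add(R, Mul(-1, R))), -1) = Mul(Add(3, 0), -1) = Mul(3, -1) = -3)
Mul(2753, Function('v')(7)) = Mul(2753, -3) = -8259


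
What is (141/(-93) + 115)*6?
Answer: 21108/31 ≈ 680.90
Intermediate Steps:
(141/(-93) + 115)*6 = (141*(-1/93) + 115)*6 = (-47/31 + 115)*6 = (3518/31)*6 = 21108/31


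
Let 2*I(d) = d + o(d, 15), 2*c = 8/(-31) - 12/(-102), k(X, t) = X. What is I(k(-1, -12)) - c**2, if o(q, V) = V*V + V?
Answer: 66374493/555458 ≈ 119.50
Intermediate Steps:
o(q, V) = V + V**2 (o(q, V) = V**2 + V = V + V**2)
c = -37/527 (c = (8/(-31) - 12/(-102))/2 = (8*(-1/31) - 12*(-1/102))/2 = (-8/31 + 2/17)/2 = (1/2)*(-74/527) = -37/527 ≈ -0.070209)
I(d) = 120 + d/2 (I(d) = (d + 15*(1 + 15))/2 = (d + 15*16)/2 = (d + 240)/2 = (240 + d)/2 = 120 + d/2)
I(k(-1, -12)) - c**2 = (120 + (1/2)*(-1)) - (-37/527)**2 = (120 - 1/2) - 1*1369/277729 = 239/2 - 1369/277729 = 66374493/555458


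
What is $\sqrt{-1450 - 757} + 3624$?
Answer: $3624 + i \sqrt{2207} \approx 3624.0 + 46.979 i$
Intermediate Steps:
$\sqrt{-1450 - 757} + 3624 = \sqrt{-2207} + 3624 = i \sqrt{2207} + 3624 = 3624 + i \sqrt{2207}$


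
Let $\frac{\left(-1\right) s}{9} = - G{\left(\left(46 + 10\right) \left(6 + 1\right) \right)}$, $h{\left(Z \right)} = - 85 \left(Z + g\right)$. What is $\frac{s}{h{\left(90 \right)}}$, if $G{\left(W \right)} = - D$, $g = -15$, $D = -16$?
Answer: $- \frac{48}{2125} \approx -0.022588$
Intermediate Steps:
$h{\left(Z \right)} = 1275 - 85 Z$ ($h{\left(Z \right)} = - 85 \left(Z - 15\right) = - 85 \left(-15 + Z\right) = 1275 - 85 Z$)
$G{\left(W \right)} = 16$ ($G{\left(W \right)} = \left(-1\right) \left(-16\right) = 16$)
$s = 144$ ($s = - 9 \left(\left(-1\right) 16\right) = \left(-9\right) \left(-16\right) = 144$)
$\frac{s}{h{\left(90 \right)}} = \frac{144}{1275 - 7650} = \frac{144}{-6375} = 144 \left(- \frac{1}{6375}\right) = - \frac{48}{2125}$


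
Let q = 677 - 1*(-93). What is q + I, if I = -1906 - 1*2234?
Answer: -3370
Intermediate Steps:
I = -4140 (I = -1906 - 2234 = -4140)
q = 770 (q = 677 + 93 = 770)
q + I = 770 - 4140 = -3370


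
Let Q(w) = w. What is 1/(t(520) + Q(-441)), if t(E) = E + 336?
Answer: 1/415 ≈ 0.0024096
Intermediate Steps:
t(E) = 336 + E
1/(t(520) + Q(-441)) = 1/((336 + 520) - 441) = 1/(856 - 441) = 1/415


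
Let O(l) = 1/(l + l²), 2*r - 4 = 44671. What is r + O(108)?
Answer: 262957051/11772 ≈ 22338.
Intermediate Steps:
r = 44675/2 (r = 2 + (½)*44671 = 2 + 44671/2 = 44675/2 ≈ 22338.)
r + O(108) = 44675/2 + 1/(108*(1 + 108)) = 44675/2 + (1/108)/109 = 44675/2 + (1/108)*(1/109) = 44675/2 + 1/11772 = 262957051/11772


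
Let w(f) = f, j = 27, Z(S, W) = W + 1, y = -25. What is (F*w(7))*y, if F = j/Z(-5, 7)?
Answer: -4725/8 ≈ -590.63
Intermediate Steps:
Z(S, W) = 1 + W
F = 27/8 (F = 27/(1 + 7) = 27/8 ≈ 3.3750)
(F*w(7))*y = ((27/8)*7)*(-25) = (189/8)*(-25) = -4725/8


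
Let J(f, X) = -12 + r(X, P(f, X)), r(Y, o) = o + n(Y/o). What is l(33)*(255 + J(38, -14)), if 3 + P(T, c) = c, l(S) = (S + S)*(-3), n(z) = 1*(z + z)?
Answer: -766260/17 ≈ -45074.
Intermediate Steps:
n(z) = 2*z (n(z) = 1*(2*z) = 2*z)
l(S) = -6*S (l(S) = (2*S)*(-3) = -6*S)
P(T, c) = -3 + c
r(Y, o) = o + 2*Y/o (r(Y, o) = o + 2*(Y/o) = o + 2*Y/o)
J(f, X) = -15 + X + 2*X/(-3 + X) (J(f, X) = -12 + ((-3 + X) + 2*X/(-3 + X)) = -12 + (-3 + X + 2*X/(-3 + X)) = -15 + X + 2*X/(-3 + X))
l(33)*(255 + J(38, -14)) = (-6*33)*(255 + (45 + (-14)² - 16*(-14))/(-3 - 14)) = -198*(255 + (45 + 196 + 224)/(-17)) = -198*(255 - 1/17*465) = -198*(255 - 465/17) = -198*3870/17 = -766260/17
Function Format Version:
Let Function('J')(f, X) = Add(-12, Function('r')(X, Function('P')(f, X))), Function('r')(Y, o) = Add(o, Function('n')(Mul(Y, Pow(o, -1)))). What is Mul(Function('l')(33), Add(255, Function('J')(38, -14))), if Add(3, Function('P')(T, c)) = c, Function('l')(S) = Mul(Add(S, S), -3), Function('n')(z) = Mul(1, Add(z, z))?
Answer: Rational(-766260, 17) ≈ -45074.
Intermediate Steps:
Function('n')(z) = Mul(2, z) (Function('n')(z) = Mul(1, Mul(2, z)) = Mul(2, z))
Function('l')(S) = Mul(-6, S) (Function('l')(S) = Mul(Mul(2, S), -3) = Mul(-6, S))
Function('P')(T, c) = Add(-3, c)
Function('r')(Y, o) = Add(o, Mul(2, Y, Pow(o, -1))) (Function('r')(Y, o) = Add(o, Mul(2, Mul(Y, Pow(o, -1)))) = Add(o, Mul(2, Y, Pow(o, -1))))
Function('J')(f, X) = Add(-15, X, Mul(2, X, Pow(Add(-3, X), -1))) (Function('J')(f, X) = Add(-12, Add(Add(-3, X), Mul(2, X, Pow(Add(-3, X), -1)))) = Add(-12, Add(-3, X, Mul(2, X, Pow(Add(-3, X), -1)))) = Add(-15, X, Mul(2, X, Pow(Add(-3, X), -1))))
Mul(Function('l')(33), Add(255, Function('J')(38, -14))) = Mul(Mul(-6, 33), Add(255, Mul(Pow(Add(-3, -14), -1), Add(45, Pow(-14, 2), Mul(-16, -14))))) = Mul(-198, Add(255, Mul(Pow(-17, -1), Add(45, 196, 224)))) = Mul(-198, Add(255, Mul(Rational(-1, 17), 465))) = Mul(-198, Add(255, Rational(-465, 17))) = Mul(-198, Rational(3870, 17)) = Rational(-766260, 17)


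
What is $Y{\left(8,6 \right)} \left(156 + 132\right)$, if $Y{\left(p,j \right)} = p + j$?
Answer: $4032$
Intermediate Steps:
$Y{\left(p,j \right)} = j + p$
$Y{\left(8,6 \right)} \left(156 + 132\right) = \left(6 + 8\right) \left(156 + 132\right) = 14 \cdot 288 = 4032$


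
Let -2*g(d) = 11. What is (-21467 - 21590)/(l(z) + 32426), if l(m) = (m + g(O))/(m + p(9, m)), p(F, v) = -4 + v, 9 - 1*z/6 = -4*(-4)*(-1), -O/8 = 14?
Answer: -25489744/19196481 ≈ -1.3278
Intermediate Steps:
O = -112 (O = -8*14 = -112)
z = 150 (z = 54 - 6*(-4*(-4))*(-1) = 54 - 96*(-1) = 54 - 6*(-16) = 54 + 96 = 150)
g(d) = -11/2 (g(d) = -½*11 = -11/2)
l(m) = (-11/2 + m)/(-4 + 2*m) (l(m) = (m - 11/2)/(m + (-4 + m)) = (-11/2 + m)/(-4 + 2*m))
(-21467 - 21590)/(l(z) + 32426) = (-21467 - 21590)/((-11 + 2*150)/(4*(-2 + 150)) + 32426) = -43057/((¼)*(-11 + 300)/148 + 32426) = -43057/((¼)*(1/148)*289 + 32426) = -43057/(289/592 + 32426) = -43057/19196481/592 = -43057*592/19196481 = -25489744/19196481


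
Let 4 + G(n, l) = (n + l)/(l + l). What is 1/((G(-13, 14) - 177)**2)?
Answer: 784/25674489 ≈ 3.0536e-5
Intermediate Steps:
G(n, l) = -4 + (l + n)/(2*l) (G(n, l) = -4 + (n + l)/(l + l) = -4 + (l + n)/((2*l)) = -4 + (l + n)*(1/(2*l)) = -4 + (l + n)/(2*l))
1/((G(-13, 14) - 177)**2) = 1/(((1/2)*(-13 - 7*14)/14 - 177)**2) = 1/(((1/2)*(1/14)*(-13 - 98) - 177)**2) = 1/(((1/2)*(1/14)*(-111) - 177)**2) = 1/((-111/28 - 177)**2) = 1/((-5067/28)**2) = 1/(25674489/784) = 784/25674489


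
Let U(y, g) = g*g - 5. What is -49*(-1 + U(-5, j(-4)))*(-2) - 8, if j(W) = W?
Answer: 972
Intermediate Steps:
U(y, g) = -5 + g² (U(y, g) = g² - 5 = -5 + g²)
-49*(-1 + U(-5, j(-4)))*(-2) - 8 = -49*(-1 + (-5 + (-4)²))*(-2) - 8 = -49*(-1 + (-5 + 16))*(-2) - 8 = -49*(-1 + 11)*(-2) - 8 = -490*(-2) - 8 = -49*(-20) - 8 = 980 - 8 = 972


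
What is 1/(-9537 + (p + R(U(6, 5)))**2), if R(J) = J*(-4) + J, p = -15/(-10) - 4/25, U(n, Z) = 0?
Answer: -2500/23838011 ≈ -0.00010487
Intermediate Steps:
p = 67/50 (p = -15*(-1/10) - 4*1/25 = 3/2 - 4/25 = 67/50 ≈ 1.3400)
R(J) = -3*J (R(J) = -4*J + J = -3*J)
1/(-9537 + (p + R(U(6, 5)))**2) = 1/(-9537 + (67/50 - 3*0)**2) = 1/(-9537 + (67/50 + 0)**2) = 1/(-9537 + (67/50)**2) = 1/(-9537 + 4489/2500) = 1/(-23838011/2500) = -2500/23838011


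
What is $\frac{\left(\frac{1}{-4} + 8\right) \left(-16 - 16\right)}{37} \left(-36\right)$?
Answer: $\frac{8928}{37} \approx 241.3$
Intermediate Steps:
$\frac{\left(\frac{1}{-4} + 8\right) \left(-16 - 16\right)}{37} \left(-36\right) = \frac{\left(- \frac{1}{4} + 8\right) \left(-32\right)}{37} \left(-36\right) = \frac{\frac{31}{4} \left(-32\right)}{37} \left(-36\right) = \frac{1}{37} \left(-248\right) \left(-36\right) = \left(- \frac{248}{37}\right) \left(-36\right) = \frac{8928}{37}$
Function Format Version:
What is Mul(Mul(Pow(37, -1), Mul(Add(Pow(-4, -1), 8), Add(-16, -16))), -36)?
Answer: Rational(8928, 37) ≈ 241.30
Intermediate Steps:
Mul(Mul(Pow(37, -1), Mul(Add(Pow(-4, -1), 8), Add(-16, -16))), -36) = Mul(Mul(Rational(1, 37), Mul(Add(Rational(-1, 4), 8), -32)), -36) = Mul(Mul(Rational(1, 37), Mul(Rational(31, 4), -32)), -36) = Mul(Mul(Rational(1, 37), -248), -36) = Mul(Rational(-248, 37), -36) = Rational(8928, 37)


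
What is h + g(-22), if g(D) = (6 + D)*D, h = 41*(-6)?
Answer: 106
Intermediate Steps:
h = -246
g(D) = D*(6 + D)
h + g(-22) = -246 - 22*(6 - 22) = -246 - 22*(-16) = -246 + 352 = 106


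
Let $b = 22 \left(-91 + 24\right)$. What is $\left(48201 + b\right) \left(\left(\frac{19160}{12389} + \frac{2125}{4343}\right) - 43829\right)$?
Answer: $- \frac{110188271423102506}{53805427} \approx -2.0479 \cdot 10^{9}$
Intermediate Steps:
$b = -1474$ ($b = 22 \left(-67\right) = -1474$)
$\left(48201 + b\right) \left(\left(\frac{19160}{12389} + \frac{2125}{4343}\right) - 43829\right) = \left(48201 - 1474\right) \left(\left(\frac{19160}{12389} + \frac{2125}{4343}\right) - 43829\right) = 46727 \left(\left(19160 \cdot \frac{1}{12389} + 2125 \cdot \frac{1}{4343}\right) - 43829\right) = 46727 \left(\left(\frac{19160}{12389} + \frac{2125}{4343}\right) - 43829\right) = 46727 \left(\frac{109538505}{53805427} - 43829\right) = 46727 \left(- \frac{2358128521478}{53805427}\right) = - \frac{110188271423102506}{53805427}$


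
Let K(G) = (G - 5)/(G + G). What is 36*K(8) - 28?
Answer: -85/4 ≈ -21.250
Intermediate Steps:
K(G) = (-5 + G)/(2*G) (K(G) = (-5 + G)/((2*G)) = (-5 + G)*(1/(2*G)) = (-5 + G)/(2*G))
36*K(8) - 28 = 36*((1/2)*(-5 + 8)/8) - 28 = 36*((1/2)*(1/8)*3) - 28 = 36*(3/16) - 28 = 27/4 - 28 = -85/4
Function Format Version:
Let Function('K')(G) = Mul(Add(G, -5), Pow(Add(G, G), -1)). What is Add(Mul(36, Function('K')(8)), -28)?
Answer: Rational(-85, 4) ≈ -21.250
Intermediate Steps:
Function('K')(G) = Mul(Rational(1, 2), Pow(G, -1), Add(-5, G)) (Function('K')(G) = Mul(Add(-5, G), Pow(Mul(2, G), -1)) = Mul(Add(-5, G), Mul(Rational(1, 2), Pow(G, -1))) = Mul(Rational(1, 2), Pow(G, -1), Add(-5, G)))
Add(Mul(36, Function('K')(8)), -28) = Add(Mul(36, Mul(Rational(1, 2), Pow(8, -1), Add(-5, 8))), -28) = Add(Mul(36, Mul(Rational(1, 2), Rational(1, 8), 3)), -28) = Add(Mul(36, Rational(3, 16)), -28) = Add(Rational(27, 4), -28) = Rational(-85, 4)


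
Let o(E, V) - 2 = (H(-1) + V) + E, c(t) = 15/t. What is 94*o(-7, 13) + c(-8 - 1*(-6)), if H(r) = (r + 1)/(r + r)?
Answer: 1489/2 ≈ 744.50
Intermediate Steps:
H(r) = (1 + r)/(2*r) (H(r) = (1 + r)/((2*r)) = (1 + r)*(1/(2*r)) = (1 + r)/(2*r))
o(E, V) = 2 + E + V (o(E, V) = 2 + (((½)*(1 - 1)/(-1) + V) + E) = 2 + (((½)*(-1)*0 + V) + E) = 2 + ((0 + V) + E) = 2 + (V + E) = 2 + (E + V) = 2 + E + V)
94*o(-7, 13) + c(-8 - 1*(-6)) = 94*(2 - 7 + 13) + 15/(-8 - 1*(-6)) = 94*8 + 15/(-8 + 6) = 752 + 15/(-2) = 752 + 15*(-½) = 752 - 15/2 = 1489/2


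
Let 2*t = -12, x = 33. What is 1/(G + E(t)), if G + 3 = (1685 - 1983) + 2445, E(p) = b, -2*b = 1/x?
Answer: 66/141503 ≈ 0.00046642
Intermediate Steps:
t = -6 (t = (½)*(-12) = -6)
b = -1/66 (b = -½/33 = -½*1/33 = -1/66 ≈ -0.015152)
E(p) = -1/66
G = 2144 (G = -3 + ((1685 - 1983) + 2445) = -3 + (-298 + 2445) = -3 + 2147 = 2144)
1/(G + E(t)) = 1/(2144 - 1/66) = 1/(141503/66) = 66/141503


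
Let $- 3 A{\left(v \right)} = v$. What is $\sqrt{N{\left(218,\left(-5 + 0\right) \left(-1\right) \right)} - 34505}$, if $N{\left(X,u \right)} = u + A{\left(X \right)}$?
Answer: $\frac{i \sqrt{311154}}{3} \approx 185.94 i$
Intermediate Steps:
$A{\left(v \right)} = - \frac{v}{3}$
$N{\left(X,u \right)} = u - \frac{X}{3}$
$\sqrt{N{\left(218,\left(-5 + 0\right) \left(-1\right) \right)} - 34505} = \sqrt{\left(\left(-5 + 0\right) \left(-1\right) - \frac{218}{3}\right) - 34505} = \sqrt{\left(\left(-5\right) \left(-1\right) - \frac{218}{3}\right) - 34505} = \sqrt{\left(5 - \frac{218}{3}\right) - 34505} = \sqrt{- \frac{203}{3} - 34505} = \sqrt{- \frac{103718}{3}} = \frac{i \sqrt{311154}}{3}$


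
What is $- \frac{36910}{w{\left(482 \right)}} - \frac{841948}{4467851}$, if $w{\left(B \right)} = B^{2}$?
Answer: $- \frac{180256553781}{518994507862} \approx -0.34732$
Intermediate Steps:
$- \frac{36910}{w{\left(482 \right)}} - \frac{841948}{4467851} = - \frac{36910}{482^{2}} - \frac{841948}{4467851} = - \frac{36910}{232324} - \frac{841948}{4467851} = \left(-36910\right) \frac{1}{232324} - \frac{841948}{4467851} = - \frac{18455}{116162} - \frac{841948}{4467851} = - \frac{180256553781}{518994507862}$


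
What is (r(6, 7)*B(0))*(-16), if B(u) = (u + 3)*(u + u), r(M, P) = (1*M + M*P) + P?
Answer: 0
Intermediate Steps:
r(M, P) = M + P + M*P (r(M, P) = (M + M*P) + P = M + P + M*P)
B(u) = 2*u*(3 + u) (B(u) = (3 + u)*(2*u) = 2*u*(3 + u))
(r(6, 7)*B(0))*(-16) = ((6 + 7 + 6*7)*(2*0*(3 + 0)))*(-16) = ((6 + 7 + 42)*(2*0*3))*(-16) = (55*0)*(-16) = 0*(-16) = 0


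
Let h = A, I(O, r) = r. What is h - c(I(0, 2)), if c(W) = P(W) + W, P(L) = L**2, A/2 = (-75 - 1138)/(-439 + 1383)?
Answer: -4045/472 ≈ -8.5699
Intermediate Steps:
A = -1213/472 (A = 2*((-75 - 1138)/(-439 + 1383)) = 2*(-1213/944) = -1213/472 ≈ -2.5699)
h = -1213/472 ≈ -2.5699
c(W) = W + W**2 (c(W) = W**2 + W = W + W**2)
h - c(I(0, 2)) = -1213/472 - 2*(1 + 2) = -1213/472 - 2*3 = -1213/472 - 1*6 = -1213/472 - 6 = -4045/472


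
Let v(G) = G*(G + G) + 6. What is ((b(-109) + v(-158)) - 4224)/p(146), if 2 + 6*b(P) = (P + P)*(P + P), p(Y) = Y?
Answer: 160891/438 ≈ 367.33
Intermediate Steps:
b(P) = -⅓ + 2*P²/3 (b(P) = -⅓ + ((P + P)*(P + P))/6 = -⅓ + ((2*P)*(2*P))/6 = -⅓ + (4*P²)/6 = -⅓ + 2*P²/3)
v(G) = 6 + 2*G² (v(G) = G*(2*G) + 6 = 2*G² + 6 = 6 + 2*G²)
((b(-109) + v(-158)) - 4224)/p(146) = (((-⅓ + (⅔)*(-109)²) + (6 + 2*(-158)²)) - 4224)/146 = (((-⅓ + (⅔)*11881) + (6 + 2*24964)) - 4224)*(1/146) = (((-⅓ + 23762/3) + (6 + 49928)) - 4224)*(1/146) = ((23761/3 + 49934) - 4224)*(1/146) = (173563/3 - 4224)*(1/146) = (160891/3)*(1/146) = 160891/438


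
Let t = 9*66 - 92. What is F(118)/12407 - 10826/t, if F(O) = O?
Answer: -67129473/3114157 ≈ -21.556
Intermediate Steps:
t = 502 (t = 594 - 92 = 502)
F(118)/12407 - 10826/t = 118/12407 - 10826/502 = 118*(1/12407) - 10826*1/502 = 118/12407 - 5413/251 = -67129473/3114157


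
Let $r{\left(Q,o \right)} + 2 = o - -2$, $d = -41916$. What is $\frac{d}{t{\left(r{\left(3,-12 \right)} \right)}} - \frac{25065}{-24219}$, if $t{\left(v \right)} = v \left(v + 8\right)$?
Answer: $- \frac{9388523}{10764} \approx -872.21$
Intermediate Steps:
$r{\left(Q,o \right)} = o$ ($r{\left(Q,o \right)} = -2 + \left(o - -2\right) = -2 + \left(o + 2\right) = -2 + \left(2 + o\right) = o$)
$t{\left(v \right)} = v \left(8 + v\right)$
$\frac{d}{t{\left(r{\left(3,-12 \right)} \right)}} - \frac{25065}{-24219} = - \frac{41916}{\left(-12\right) \left(8 - 12\right)} - \frac{25065}{-24219} = - \frac{41916}{\left(-12\right) \left(-4\right)} - - \frac{2785}{2691} = - \frac{41916}{48} + \frac{2785}{2691} = \left(-41916\right) \frac{1}{48} + \frac{2785}{2691} = - \frac{3493}{4} + \frac{2785}{2691} = - \frac{9388523}{10764}$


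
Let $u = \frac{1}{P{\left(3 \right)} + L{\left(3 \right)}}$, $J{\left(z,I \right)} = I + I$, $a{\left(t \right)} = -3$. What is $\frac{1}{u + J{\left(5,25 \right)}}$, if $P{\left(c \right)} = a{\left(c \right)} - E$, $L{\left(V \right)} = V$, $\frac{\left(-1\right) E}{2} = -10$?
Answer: $\frac{20}{999} \approx 0.02002$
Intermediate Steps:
$E = 20$ ($E = \left(-2\right) \left(-10\right) = 20$)
$J{\left(z,I \right)} = 2 I$
$P{\left(c \right)} = -23$ ($P{\left(c \right)} = -3 - 20 = -23$)
$u = - \frac{1}{20}$ ($u = \frac{1}{-23 + 3} = \frac{1}{-20} = - \frac{1}{20} \approx -0.05$)
$\frac{1}{u + J{\left(5,25 \right)}} = \frac{1}{- \frac{1}{20} + 2 \cdot 25} = \frac{1}{- \frac{1}{20} + 50} = \frac{1}{\frac{999}{20}} = \frac{20}{999}$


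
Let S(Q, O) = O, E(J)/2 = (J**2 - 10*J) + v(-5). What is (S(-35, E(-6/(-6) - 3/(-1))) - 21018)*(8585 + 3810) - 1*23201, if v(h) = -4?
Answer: -261235431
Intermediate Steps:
E(J) = -8 - 20*J + 2*J**2 (E(J) = 2*((J**2 - 10*J) - 4) = 2*(-4 + J**2 - 10*J) = -8 - 20*J + 2*J**2)
(S(-35, E(-6/(-6) - 3/(-1))) - 21018)*(8585 + 3810) - 1*23201 = ((-8 - 20*(-6/(-6) - 3/(-1)) + 2*(-6/(-6) - 3/(-1))**2) - 21018)*(8585 + 3810) - 1*23201 = ((-8 - 20*(-6*(-1/6) - 3*(-1)) + 2*(-6*(-1/6) - 3*(-1))**2) - 21018)*12395 - 23201 = ((-8 - 20*(1 + 3) + 2*(1 + 3)**2) - 21018)*12395 - 23201 = ((-8 - 20*4 + 2*4**2) - 21018)*12395 - 23201 = ((-8 - 80 + 2*16) - 21018)*12395 - 23201 = ((-8 - 80 + 32) - 21018)*12395 - 23201 = (-56 - 21018)*12395 - 23201 = -21074*12395 - 23201 = -261212230 - 23201 = -261235431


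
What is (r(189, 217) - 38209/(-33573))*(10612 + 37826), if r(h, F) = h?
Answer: 5424636204/589 ≈ 9.2099e+6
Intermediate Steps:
(r(189, 217) - 38209/(-33573))*(10612 + 37826) = (189 - 38209/(-33573))*(10612 + 37826) = (189 - 38209*(-1/33573))*48438 = (189 + 2011/1767)*48438 = (335974/1767)*48438 = 5424636204/589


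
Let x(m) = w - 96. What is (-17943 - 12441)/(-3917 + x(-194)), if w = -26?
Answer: 30384/4039 ≈ 7.5227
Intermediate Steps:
x(m) = -122 (x(m) = -26 - 96 = -122)
(-17943 - 12441)/(-3917 + x(-194)) = (-17943 - 12441)/(-3917 - 122) = -30384/(-4039) = -30384*(-1/4039) = 30384/4039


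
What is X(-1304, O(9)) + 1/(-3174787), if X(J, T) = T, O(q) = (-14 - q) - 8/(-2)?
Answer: -60320954/3174787 ≈ -19.000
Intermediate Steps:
O(q) = -10 - q (O(q) = (-14 - q) - 8*(-1)/2 = (-14 - q) - 1*(-4) = (-14 - q) + 4 = -10 - q)
X(-1304, O(9)) + 1/(-3174787) = (-10 - 1*9) + 1/(-3174787) = (-10 - 9) - 1/3174787 = -19 - 1/3174787 = -60320954/3174787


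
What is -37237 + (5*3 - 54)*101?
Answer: -41176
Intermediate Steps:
-37237 + (5*3 - 54)*101 = -37237 + (15 - 54)*101 = -37237 - 39*101 = -37237 - 3939 = -41176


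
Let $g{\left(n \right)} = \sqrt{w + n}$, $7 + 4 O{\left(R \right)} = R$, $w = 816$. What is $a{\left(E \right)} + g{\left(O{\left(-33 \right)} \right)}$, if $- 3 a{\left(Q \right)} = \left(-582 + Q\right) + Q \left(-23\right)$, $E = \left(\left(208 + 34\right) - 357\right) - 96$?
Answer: $- \frac{4060}{3} + \sqrt{806} \approx -1324.9$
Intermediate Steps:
$O{\left(R \right)} = - \frac{7}{4} + \frac{R}{4}$
$g{\left(n \right)} = \sqrt{816 + n}$
$E = -211$ ($E = \left(242 - 357\right) - 96 = -115 - 96 = -211$)
$a{\left(Q \right)} = 194 + \frac{22 Q}{3}$ ($a{\left(Q \right)} = - \frac{\left(-582 + Q\right) + Q \left(-23\right)}{3} = - \frac{\left(-582 + Q\right) - 23 Q}{3} = - \frac{-582 - 22 Q}{3} = 194 + \frac{22 Q}{3}$)
$a{\left(E \right)} + g{\left(O{\left(-33 \right)} \right)} = \left(194 + \frac{22}{3} \left(-211\right)\right) + \sqrt{816 + \left(- \frac{7}{4} + \frac{1}{4} \left(-33\right)\right)} = \left(194 - \frac{4642}{3}\right) + \sqrt{816 - 10} = - \frac{4060}{3} + \sqrt{816 - 10} = - \frac{4060}{3} + \sqrt{806}$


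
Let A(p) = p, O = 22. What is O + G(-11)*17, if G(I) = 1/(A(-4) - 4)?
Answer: 159/8 ≈ 19.875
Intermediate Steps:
G(I) = -⅛ (G(I) = 1/(-4 - 4) = 1/(-8) = -⅛)
O + G(-11)*17 = 22 - ⅛*17 = 22 - 17/8 = 159/8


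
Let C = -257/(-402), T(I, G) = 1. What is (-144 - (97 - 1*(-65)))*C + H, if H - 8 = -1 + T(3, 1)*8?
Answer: -12102/67 ≈ -180.63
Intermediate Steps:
C = 257/402 (C = -257*(-1/402) = 257/402 ≈ 0.63930)
H = 15 (H = 8 + (-1 + 1*8) = 8 + (-1 + 8) = 8 + 7 = 15)
(-144 - (97 - 1*(-65)))*C + H = (-144 - (97 - 1*(-65)))*(257/402) + 15 = (-144 - (97 + 65))*(257/402) + 15 = (-144 - 1*162)*(257/402) + 15 = (-144 - 162)*(257/402) + 15 = -306*257/402 + 15 = -13107/67 + 15 = -12102/67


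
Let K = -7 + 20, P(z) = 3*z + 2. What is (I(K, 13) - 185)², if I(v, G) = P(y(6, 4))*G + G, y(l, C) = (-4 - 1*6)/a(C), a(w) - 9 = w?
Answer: 30976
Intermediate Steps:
a(w) = 9 + w
y(l, C) = -10/(9 + C) (y(l, C) = (-4 - 1*6)/(9 + C) = (-4 - 6)/(9 + C) = -10/(9 + C))
P(z) = 2 + 3*z
K = 13
I(v, G) = 9*G/13 (I(v, G) = (2 + 3*(-10/(9 + 4)))*G + G = (2 + 3*(-10/13))*G + G = (2 - 30/13)*G + G = -4*G/13 + G = 9*G/13)
(I(K, 13) - 185)² = ((9/13)*13 - 185)² = (9 - 185)² = (-176)² = 30976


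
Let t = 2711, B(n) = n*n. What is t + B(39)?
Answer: 4232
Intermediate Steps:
B(n) = n**2
t + B(39) = 2711 + 39**2 = 2711 + 1521 = 4232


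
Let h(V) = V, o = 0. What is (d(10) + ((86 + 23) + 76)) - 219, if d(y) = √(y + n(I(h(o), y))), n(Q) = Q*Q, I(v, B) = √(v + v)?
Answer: -34 + √10 ≈ -30.838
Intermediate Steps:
I(v, B) = √2*√v (I(v, B) = √(2*v) = √2*√v)
n(Q) = Q²
d(y) = √y (d(y) = √(y + (√2*√0)²) = √(y + (√2*0)²) = √(y + 0²) = √(y + 0) = √y)
(d(10) + ((86 + 23) + 76)) - 219 = (√10 + ((86 + 23) + 76)) - 219 = (√10 + (109 + 76)) - 219 = (√10 + 185) - 219 = (185 + √10) - 219 = -34 + √10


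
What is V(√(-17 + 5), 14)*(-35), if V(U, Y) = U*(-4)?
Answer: 280*I*√3 ≈ 484.97*I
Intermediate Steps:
V(U, Y) = -4*U
V(√(-17 + 5), 14)*(-35) = -4*√(-17 + 5)*(-35) = -8*I*√3*(-35) = 280*I*√3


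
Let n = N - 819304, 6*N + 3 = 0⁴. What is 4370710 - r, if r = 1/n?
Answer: 7161884742392/1638609 ≈ 4.3707e+6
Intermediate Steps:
N = -½ (N = -½ + (⅙)*0⁴ = -½ + (⅙)*0 = -½ + 0 = -½ ≈ -0.50000)
n = -1638609/2 (n = -½ - 819304 = -1638609/2 ≈ -8.1930e+5)
r = -2/1638609 (r = 1/(-1638609/2) = -2/1638609 ≈ -1.2205e-6)
4370710 - r = 4370710 - 1*(-2/1638609) = 4370710 + 2/1638609 = 7161884742392/1638609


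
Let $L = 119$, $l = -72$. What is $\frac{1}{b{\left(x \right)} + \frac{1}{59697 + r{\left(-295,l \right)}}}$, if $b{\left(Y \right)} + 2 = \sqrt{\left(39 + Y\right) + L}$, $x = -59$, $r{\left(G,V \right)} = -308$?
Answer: $\frac{7054047253}{335070303050} + \frac{10581159963 \sqrt{11}}{335070303050} \approx 0.12579$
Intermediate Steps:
$b{\left(Y \right)} = -2 + \sqrt{158 + Y}$ ($b{\left(Y \right)} = -2 + \sqrt{\left(39 + Y\right) + 119} = -2 + \sqrt{158 + Y}$)
$\frac{1}{b{\left(x \right)} + \frac{1}{59697 + r{\left(-295,l \right)}}} = \frac{1}{\left(-2 + \sqrt{158 - 59}\right) + \frac{1}{59697 - 308}} = \frac{1}{\left(-2 + \sqrt{99}\right) + \frac{1}{59389}} = \frac{1}{\left(-2 + 3 \sqrt{11}\right) + \frac{1}{59389}} = \frac{1}{- \frac{118777}{59389} + 3 \sqrt{11}}$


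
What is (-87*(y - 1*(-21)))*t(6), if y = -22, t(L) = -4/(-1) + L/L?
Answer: 435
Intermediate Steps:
t(L) = 5 (t(L) = -4*(-1) + 1 = 4 + 1 = 5)
(-87*(y - 1*(-21)))*t(6) = -87*(-22 - 1*(-21))*5 = -87*(-22 + 21)*5 = -87*(-1)*5 = 87*5 = 435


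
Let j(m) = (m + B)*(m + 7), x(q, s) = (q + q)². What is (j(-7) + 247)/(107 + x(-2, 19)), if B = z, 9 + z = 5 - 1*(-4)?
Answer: 247/123 ≈ 2.0081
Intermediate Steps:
x(q, s) = 4*q² (x(q, s) = (2*q)² = 4*q²)
z = 0 (z = -9 + (5 - 1*(-4)) = -9 + (5 + 4) = -9 + 9 = 0)
B = 0
j(m) = m*(7 + m) (j(m) = (m + 0)*(m + 7) = m*(7 + m))
(j(-7) + 247)/(107 + x(-2, 19)) = (-7*(7 - 7) + 247)/(107 + 4*(-2)²) = (-7*0 + 247)/(107 + 4*4) = (0 + 247)/(107 + 16) = 247/123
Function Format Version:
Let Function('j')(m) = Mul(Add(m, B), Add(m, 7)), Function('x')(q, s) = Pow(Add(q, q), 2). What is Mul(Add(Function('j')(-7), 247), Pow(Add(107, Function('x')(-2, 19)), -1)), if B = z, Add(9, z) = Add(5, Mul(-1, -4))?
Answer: Rational(247, 123) ≈ 2.0081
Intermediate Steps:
Function('x')(q, s) = Mul(4, Pow(q, 2)) (Function('x')(q, s) = Pow(Mul(2, q), 2) = Mul(4, Pow(q, 2)))
z = 0 (z = Add(-9, Add(5, Mul(-1, -4))) = Add(-9, Add(5, 4)) = Add(-9, 9) = 0)
B = 0
Function('j')(m) = Mul(m, Add(7, m)) (Function('j')(m) = Mul(Add(m, 0), Add(m, 7)) = Mul(m, Add(7, m)))
Mul(Add(Function('j')(-7), 247), Pow(Add(107, Function('x')(-2, 19)), -1)) = Mul(Add(Mul(-7, Add(7, -7)), 247), Pow(Add(107, Mul(4, Pow(-2, 2))), -1)) = Mul(Add(Mul(-7, 0), 247), Pow(Add(107, Mul(4, 4)), -1)) = Mul(Add(0, 247), Pow(Add(107, 16), -1)) = Mul(247, Pow(123, -1)) = Mul(247, Rational(1, 123)) = Rational(247, 123)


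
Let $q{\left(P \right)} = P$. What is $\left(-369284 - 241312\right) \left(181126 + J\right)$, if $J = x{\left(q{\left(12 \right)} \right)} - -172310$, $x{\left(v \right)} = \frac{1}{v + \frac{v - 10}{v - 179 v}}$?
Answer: $- \frac{2765562331791168}{12815} \approx -2.1581 \cdot 10^{11}$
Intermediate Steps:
$x{\left(v \right)} = \frac{1}{v - \frac{-10 + v}{178 v}}$ ($x{\left(v \right)} = \frac{1}{v + \frac{-10 + v}{\left(-178\right) v}} = \frac{1}{v + \left(-10 + v\right) \left(- \frac{1}{178 v}\right)} = \frac{1}{v - \frac{-10 + v}{178 v}}$)
$J = \frac{2208153718}{12815}$ ($J = 178 \cdot 12 \frac{1}{10 - 12 + 178 \cdot 12^{2}} - -172310 = 178 \cdot 12 \frac{1}{10 - 12 + 178 \cdot 144} + 172310 = 178 \cdot 12 \frac{1}{10 - 12 + 25632} + 172310 = 178 \cdot 12 \cdot \frac{1}{25630} + 172310 = \frac{1068}{12815} + 172310 = \frac{2208153718}{12815} \approx 1.7231 \cdot 10^{5}$)
$\left(-369284 - 241312\right) \left(181126 + J\right) = \left(-369284 - 241312\right) \left(181126 + \frac{2208153718}{12815}\right) = \left(-610596\right) \frac{4529283408}{12815} = - \frac{2765562331791168}{12815}$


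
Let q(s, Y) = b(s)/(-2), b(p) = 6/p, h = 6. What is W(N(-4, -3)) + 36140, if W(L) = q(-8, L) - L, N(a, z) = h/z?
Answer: 289139/8 ≈ 36142.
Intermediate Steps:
N(a, z) = 6/z
q(s, Y) = -3/s (q(s, Y) = (6/s)/(-2) = (6/s)*(-½) = -3/s)
W(L) = 3/8 - L (W(L) = -3/(-8) - L = -3*(-⅛) - L = 3/8 - L)
W(N(-4, -3)) + 36140 = (3/8 - 6/(-3)) + 36140 = (3/8 - 6*(-1)/3) + 36140 = (3/8 - 1*(-2)) + 36140 = (3/8 + 2) + 36140 = 19/8 + 36140 = 289139/8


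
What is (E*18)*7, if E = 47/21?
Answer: 282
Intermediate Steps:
E = 47/21 (E = 47*(1/21) = 47/21 ≈ 2.2381)
(E*18)*7 = ((47/21)*18)*7 = (282/7)*7 = 282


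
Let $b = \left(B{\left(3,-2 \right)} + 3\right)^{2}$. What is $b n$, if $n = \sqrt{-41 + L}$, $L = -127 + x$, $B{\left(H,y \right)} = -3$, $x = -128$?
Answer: $0$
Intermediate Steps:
$L = -255$ ($L = -127 - 128 = -255$)
$b = 0$ ($b = \left(-3 + 3\right)^{2} = 0^{2} = 0$)
$n = 2 i \sqrt{74}$ ($n = \sqrt{-41 - 255} = \sqrt{-296} = 2 i \sqrt{74} \approx 17.205 i$)
$b n = 0 \cdot 2 i \sqrt{74} = 0$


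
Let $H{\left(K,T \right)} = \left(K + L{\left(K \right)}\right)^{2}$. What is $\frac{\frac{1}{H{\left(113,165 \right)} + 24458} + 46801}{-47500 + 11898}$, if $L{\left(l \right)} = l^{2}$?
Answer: $- \frac{7767579847983}{5908877539964} \approx -1.3146$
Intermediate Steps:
$H{\left(K,T \right)} = \left(K + K^{2}\right)^{2}$
$\frac{\frac{1}{H{\left(113,165 \right)} + 24458} + 46801}{-47500 + 11898} = \frac{\frac{1}{113^{2} \left(1 + 113\right)^{2} + 24458} + 46801}{-47500 + 11898} = \frac{\frac{1}{12769 \cdot 114^{2} + 24458} + 46801}{-35602} = \left(\frac{1}{12769 \cdot 12996 + 24458} + 46801\right) \left(- \frac{1}{35602}\right) = \left(\frac{1}{165945924 + 24458} + 46801\right) \left(- \frac{1}{35602}\right) = \left(\frac{1}{165970382} + 46801\right) \left(- \frac{1}{35602}\right) = \frac{7767579847983}{165970382} \left(- \frac{1}{35602}\right) = - \frac{7767579847983}{5908877539964}$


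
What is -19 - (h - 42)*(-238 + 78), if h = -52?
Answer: -15059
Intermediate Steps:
-19 - (h - 42)*(-238 + 78) = -19 - (-52 - 42)*(-238 + 78) = -19 - (-94)*(-160) = -19 - 1*15040 = -19 - 15040 = -15059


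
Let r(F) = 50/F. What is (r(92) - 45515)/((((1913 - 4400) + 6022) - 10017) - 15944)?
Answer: 2093665/1031596 ≈ 2.0295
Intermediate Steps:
(r(92) - 45515)/((((1913 - 4400) + 6022) - 10017) - 15944) = (50/92 - 45515)/((((1913 - 4400) + 6022) - 10017) - 15944) = (50*(1/92) - 45515)/(((-2487 + 6022) - 10017) - 15944) = (25/46 - 45515)/((3535 - 10017) - 15944) = -2093665/(46*(-6482 - 15944)) = -2093665/46/(-22426) = -2093665/46*(-1/22426) = 2093665/1031596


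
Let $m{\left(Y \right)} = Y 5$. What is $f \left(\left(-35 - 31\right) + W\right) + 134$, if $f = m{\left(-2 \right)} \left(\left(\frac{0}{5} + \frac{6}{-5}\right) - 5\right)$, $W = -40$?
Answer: $-6438$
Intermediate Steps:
$m{\left(Y \right)} = 5 Y$
$f = 62$ ($f = 5 \left(-2\right) \left(\left(\frac{0}{5} + \frac{6}{-5}\right) - 5\right) = - 10 \left(\left(0 \cdot \frac{1}{5} + 6 \left(- \frac{1}{5}\right)\right) - 5\right) = - 10 \left(\left(0 - \frac{6}{5}\right) - 5\right) = - 10 \left(- \frac{6}{5} - 5\right) = \left(-10\right) \left(- \frac{31}{5}\right) = 62$)
$f \left(\left(-35 - 31\right) + W\right) + 134 = 62 \left(\left(-35 - 31\right) - 40\right) + 134 = 62 \left(-66 - 40\right) + 134 = 62 \left(-106\right) + 134 = -6572 + 134 = -6438$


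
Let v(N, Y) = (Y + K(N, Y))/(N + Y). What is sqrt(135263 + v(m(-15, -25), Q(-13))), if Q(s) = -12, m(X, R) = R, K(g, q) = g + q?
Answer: 2*sqrt(46294215)/37 ≈ 367.78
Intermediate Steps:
v(N, Y) = (N + 2*Y)/(N + Y) (v(N, Y) = (Y + (N + Y))/(N + Y) = (N + 2*Y)/(N + Y))
sqrt(135263 + v(m(-15, -25), Q(-13))) = sqrt(135263 + (-25 + 2*(-12))/(-25 - 12)) = sqrt(135263 + (-25 - 24)/(-37)) = sqrt(135263 - 1/37*(-49)) = sqrt(135263 + 49/37) = sqrt(5004780/37) = 2*sqrt(46294215)/37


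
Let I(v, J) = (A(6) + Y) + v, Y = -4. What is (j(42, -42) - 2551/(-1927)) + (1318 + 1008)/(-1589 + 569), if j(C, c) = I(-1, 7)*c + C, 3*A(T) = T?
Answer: 164165269/982770 ≈ 167.04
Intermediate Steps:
A(T) = T/3
I(v, J) = -2 + v (I(v, J) = ((⅓)*6 - 4) + v = (2 - 4) + v = -2 + v)
j(C, c) = C - 3*c (j(C, c) = (-2 - 1)*c + C = -3*c + C = C - 3*c)
(j(42, -42) - 2551/(-1927)) + (1318 + 1008)/(-1589 + 569) = ((42 - 3*(-42)) - 2551/(-1927)) + (1318 + 1008)/(-1589 + 569) = ((42 + 126) - 2551*(-1/1927)) + 2326/(-1020) = (168 + 2551/1927) + 2326*(-1/1020) = 326287/1927 - 1163/510 = 164165269/982770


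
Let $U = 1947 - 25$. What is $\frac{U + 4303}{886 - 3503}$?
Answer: $- \frac{6225}{2617} \approx -2.3787$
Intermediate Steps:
$U = 1922$ ($U = 1947 - 25 = 1922$)
$\frac{U + 4303}{886 - 3503} = \frac{1922 + 4303}{886 - 3503} = \frac{6225}{-2617} = 6225 \left(- \frac{1}{2617}\right) = - \frac{6225}{2617}$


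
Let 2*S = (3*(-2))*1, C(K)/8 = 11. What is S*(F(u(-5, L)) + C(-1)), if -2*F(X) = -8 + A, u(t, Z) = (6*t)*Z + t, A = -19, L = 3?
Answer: -609/2 ≈ -304.50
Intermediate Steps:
C(K) = 88 (C(K) = 8*11 = 88)
u(t, Z) = t + 6*Z*t (u(t, Z) = 6*Z*t + t = t + 6*Z*t)
F(X) = 27/2 (F(X) = -(-8 - 19)/2 = -½*(-27) = 27/2)
S = -3 (S = ((3*(-2))*1)/2 = (-6*1)/2 = (½)*(-6) = -3)
S*(F(u(-5, L)) + C(-1)) = -3*(27/2 + 88) = -3*203/2 = -609/2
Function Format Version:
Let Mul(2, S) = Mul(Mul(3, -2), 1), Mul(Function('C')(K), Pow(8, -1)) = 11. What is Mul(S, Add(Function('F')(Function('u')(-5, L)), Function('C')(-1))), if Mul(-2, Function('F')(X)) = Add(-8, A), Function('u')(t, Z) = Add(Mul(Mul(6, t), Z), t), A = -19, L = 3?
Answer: Rational(-609, 2) ≈ -304.50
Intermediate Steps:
Function('C')(K) = 88 (Function('C')(K) = Mul(8, 11) = 88)
Function('u')(t, Z) = Add(t, Mul(6, Z, t)) (Function('u')(t, Z) = Add(Mul(6, Z, t), t) = Add(t, Mul(6, Z, t)))
Function('F')(X) = Rational(27, 2) (Function('F')(X) = Mul(Rational(-1, 2), Add(-8, -19)) = Mul(Rational(-1, 2), -27) = Rational(27, 2))
S = -3 (S = Mul(Rational(1, 2), Mul(Mul(3, -2), 1)) = Mul(Rational(1, 2), Mul(-6, 1)) = Mul(Rational(1, 2), -6) = -3)
Mul(S, Add(Function('F')(Function('u')(-5, L)), Function('C')(-1))) = Mul(-3, Add(Rational(27, 2), 88)) = Mul(-3, Rational(203, 2)) = Rational(-609, 2)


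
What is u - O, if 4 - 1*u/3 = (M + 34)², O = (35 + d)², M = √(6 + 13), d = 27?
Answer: -7357 - 204*√19 ≈ -8246.2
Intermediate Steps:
M = √19 ≈ 4.3589
O = 3844 (O = (35 + 27)² = 62² = 3844)
u = 12 - 3*(34 + √19)² (u = 12 - 3*(√19 + 34)² = 12 - 3*(34 + √19)² ≈ -4402.2)
u - O = (-3513 - 204*√19) - 1*3844 = (-3513 - 204*√19) - 3844 = -7357 - 204*√19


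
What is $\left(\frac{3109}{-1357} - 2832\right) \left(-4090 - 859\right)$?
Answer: $\frac{19034512217}{1357} \approx 1.4027 \cdot 10^{7}$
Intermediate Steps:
$\left(\frac{3109}{-1357} - 2832\right) \left(-4090 - 859\right) = \left(3109 \left(- \frac{1}{1357}\right) - 2832\right) \left(-4949\right) = \left(- \frac{3109}{1357} - 2832\right) \left(-4949\right) = \left(- \frac{3846133}{1357}\right) \left(-4949\right) = \frac{19034512217}{1357}$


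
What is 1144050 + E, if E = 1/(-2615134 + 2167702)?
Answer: 511884579599/447432 ≈ 1.1441e+6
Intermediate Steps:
E = -1/447432 (E = 1/(-447432) = -1/447432 ≈ -2.2350e-6)
1144050 + E = 1144050 - 1/447432 = 511884579599/447432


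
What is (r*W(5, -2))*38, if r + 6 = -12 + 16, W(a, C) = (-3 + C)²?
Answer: -1900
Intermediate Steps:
r = -2 (r = -6 + (-12 + 16) = -6 + 4 = -2)
(r*W(5, -2))*38 = -2*(-3 - 2)²*38 = -2*(-5)²*38 = -2*25*38 = -50*38 = -1900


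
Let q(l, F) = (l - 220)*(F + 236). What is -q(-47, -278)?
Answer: -11214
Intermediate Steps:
q(l, F) = (-220 + l)*(236 + F)
-q(-47, -278) = -(-51920 - 220*(-278) + 236*(-47) - 278*(-47)) = -(-51920 + 61160 - 11092 + 13066) = -1*11214 = -11214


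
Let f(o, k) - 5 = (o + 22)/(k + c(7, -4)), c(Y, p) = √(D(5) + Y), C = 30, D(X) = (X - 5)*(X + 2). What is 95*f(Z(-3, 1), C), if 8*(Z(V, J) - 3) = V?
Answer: 104075/188 - 985*√7/376 ≈ 546.66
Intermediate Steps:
Z(V, J) = 3 + V/8
D(X) = (-5 + X)*(2 + X)
c(Y, p) = √Y (c(Y, p) = √((-10 + 5² - 3*5) + Y) = √((-10 + 25 - 15) + Y) = √(0 + Y) = √Y)
f(o, k) = 5 + (22 + o)/(k + √7) (f(o, k) = 5 + (o + 22)/(k + √7) = 5 + (22 + o)/(k + √7))
95*f(Z(-3, 1), C) = 95*((22 + (3 + (⅛)*(-3)) + 5*30 + 5*√7)/(30 + √7)) = 95*((22 + (3 - 3/8) + 150 + 5*√7)/(30 + √7)) = 95*((22 + 21/8 + 150 + 5*√7)/(30 + √7)) = 95*((1397/8 + 5*√7)/(30 + √7)) = 95*(1397/8 + 5*√7)/(30 + √7)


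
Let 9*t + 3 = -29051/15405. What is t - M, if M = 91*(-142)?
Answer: 1791495424/138645 ≈ 12921.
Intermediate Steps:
t = -75266/138645 (t = -1/3 + (-29051/15405)/9 = -1/3 + (-29051*1/15405)/9 = -1/3 + (1/9)*(-29051/15405) = -1/3 - 29051/138645 = -75266/138645 ≈ -0.54287)
M = -12922
t - M = -75266/138645 - 1*(-12922) = -75266/138645 + 12922 = 1791495424/138645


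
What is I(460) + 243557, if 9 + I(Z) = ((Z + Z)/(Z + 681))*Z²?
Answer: 472560268/1141 ≈ 4.1416e+5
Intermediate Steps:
I(Z) = -9 + 2*Z³/(681 + Z) (I(Z) = -9 + ((Z + Z)/(Z + 681))*Z² = -9 + ((2*Z)/(681 + Z))*Z² = -9 + (2*Z/(681 + Z))*Z² = -9 + 2*Z³/(681 + Z))
I(460) + 243557 = (-6129 - 9*460 + 2*460³)/(681 + 460) + 243557 = (-6129 - 4140 + 2*97336000)/1141 + 243557 = (-6129 - 4140 + 194672000)/1141 + 243557 = (1/1141)*194661731 + 243557 = 194661731/1141 + 243557 = 472560268/1141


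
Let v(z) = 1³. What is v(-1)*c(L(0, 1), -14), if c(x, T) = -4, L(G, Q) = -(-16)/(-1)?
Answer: -4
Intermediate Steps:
v(z) = 1
L(G, Q) = -16 (L(G, Q) = -(-16)*(-1) = -4*4 = -16)
v(-1)*c(L(0, 1), -14) = 1*(-4) = -4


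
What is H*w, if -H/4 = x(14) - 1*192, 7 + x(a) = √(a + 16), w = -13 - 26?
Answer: -31044 + 156*√30 ≈ -30190.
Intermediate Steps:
w = -39
x(a) = -7 + √(16 + a) (x(a) = -7 + √(a + 16) = -7 + √(16 + a))
H = 796 - 4*√30 (H = -4*((-7 + √(16 + 14)) - 1*192) = -4*((-7 + √30) - 192) = -4*(-199 + √30) = 796 - 4*√30 ≈ 774.09)
H*w = (796 - 4*√30)*(-39) = -31044 + 156*√30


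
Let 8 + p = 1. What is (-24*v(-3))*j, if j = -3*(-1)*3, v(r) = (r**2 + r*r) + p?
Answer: -2376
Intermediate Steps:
p = -7 (p = -8 + 1 = -7)
v(r) = -7 + 2*r**2 (v(r) = (r**2 + r*r) - 7 = (r**2 + r**2) - 7 = 2*r**2 - 7 = -7 + 2*r**2)
j = 9 (j = 3*3 = 9)
(-24*v(-3))*j = -24*(-7 + 2*(-3)**2)*9 = -24*(-7 + 2*9)*9 = -24*(-7 + 18)*9 = -24*11*9 = -264*9 = -2376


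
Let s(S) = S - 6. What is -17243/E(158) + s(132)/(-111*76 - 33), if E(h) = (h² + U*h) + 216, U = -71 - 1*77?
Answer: -16250807/1690036 ≈ -9.6157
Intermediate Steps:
U = -148 (U = -71 - 77 = -148)
E(h) = 216 + h² - 148*h (E(h) = (h² - 148*h) + 216 = 216 + h² - 148*h)
s(S) = -6 + S
-17243/E(158) + s(132)/(-111*76 - 33) = -17243/(216 + 158² - 148*158) + (-6 + 132)/(-111*76 - 33) = -17243/(216 + 24964 - 23384) + 126/(-8436 - 33) = -17243/1796 + 126/(-8469) = -17243*1/1796 + 126*(-1/8469) = -17243/1796 - 14/941 = -16250807/1690036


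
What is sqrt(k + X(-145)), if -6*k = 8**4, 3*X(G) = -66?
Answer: I*sqrt(6342)/3 ≈ 26.546*I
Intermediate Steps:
X(G) = -22 (X(G) = (1/3)*(-66) = -22)
k = -2048/3 (k = -1/6*8**4 = -1/6*4096 = -2048/3 ≈ -682.67)
sqrt(k + X(-145)) = sqrt(-2048/3 - 22) = sqrt(-2114/3) = I*sqrt(6342)/3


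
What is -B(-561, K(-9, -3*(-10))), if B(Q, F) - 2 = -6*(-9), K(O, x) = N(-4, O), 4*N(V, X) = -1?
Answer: -56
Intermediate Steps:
N(V, X) = -¼ (N(V, X) = (¼)*(-1) = -¼)
K(O, x) = -¼
B(Q, F) = 56 (B(Q, F) = 2 - 6*(-9) = 2 + 54 = 56)
-B(-561, K(-9, -3*(-10))) = -1*56 = -56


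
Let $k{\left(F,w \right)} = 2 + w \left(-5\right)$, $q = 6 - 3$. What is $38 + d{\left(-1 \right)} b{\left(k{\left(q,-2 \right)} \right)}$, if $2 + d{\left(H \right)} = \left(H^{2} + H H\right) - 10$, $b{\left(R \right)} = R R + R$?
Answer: $-1522$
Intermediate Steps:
$q = 3$ ($q = 6 - 3 = 3$)
$k{\left(F,w \right)} = 2 - 5 w$
$b{\left(R \right)} = R + R^{2}$ ($b{\left(R \right)} = R^{2} + R = R + R^{2}$)
$d{\left(H \right)} = -12 + 2 H^{2}$ ($d{\left(H \right)} = -2 - \left(10 - H^{2} - H H\right) = -2 + \left(\left(H^{2} + H^{2}\right) - 10\right) = -2 + \left(2 H^{2} - 10\right) = -2 + \left(-10 + 2 H^{2}\right) = -12 + 2 H^{2}$)
$38 + d{\left(-1 \right)} b{\left(k{\left(q,-2 \right)} \right)} = 38 + \left(-12 + 2 \left(-1\right)^{2}\right) \left(2 - -10\right) \left(1 + \left(2 - -10\right)\right) = 38 + \left(-12 + 2 \cdot 1\right) \left(2 + 10\right) \left(1 + \left(2 + 10\right)\right) = 38 + \left(-12 + 2\right) 12 \left(1 + 12\right) = 38 - 10 \cdot 12 \cdot 13 = 38 - 1560 = -1522$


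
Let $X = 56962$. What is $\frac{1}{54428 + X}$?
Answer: $\frac{1}{111390} \approx 8.9775 \cdot 10^{-6}$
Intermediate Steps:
$\frac{1}{54428 + X} = \frac{1}{54428 + 56962} = \frac{1}{111390}$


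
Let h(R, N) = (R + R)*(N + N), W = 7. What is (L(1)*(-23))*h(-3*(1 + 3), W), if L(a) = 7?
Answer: 54096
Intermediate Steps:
h(R, N) = 4*N*R (h(R, N) = (2*R)*(2*N) = 4*N*R)
(L(1)*(-23))*h(-3*(1 + 3), W) = (7*(-23))*(4*7*(-3*(1 + 3))) = -644*7*(-3*4) = -644*7*(-12) = -161*(-336) = 54096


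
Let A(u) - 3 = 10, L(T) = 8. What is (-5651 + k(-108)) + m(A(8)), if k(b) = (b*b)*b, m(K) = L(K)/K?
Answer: -16449711/13 ≈ -1.2654e+6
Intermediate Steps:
A(u) = 13 (A(u) = 3 + 10 = 13)
m(K) = 8/K
k(b) = b³ (k(b) = b²*b = b³)
(-5651 + k(-108)) + m(A(8)) = (-5651 + (-108)³) + 8/13 = (-5651 - 1259712) + 8*(1/13) = -1265363 + 8/13 = -16449711/13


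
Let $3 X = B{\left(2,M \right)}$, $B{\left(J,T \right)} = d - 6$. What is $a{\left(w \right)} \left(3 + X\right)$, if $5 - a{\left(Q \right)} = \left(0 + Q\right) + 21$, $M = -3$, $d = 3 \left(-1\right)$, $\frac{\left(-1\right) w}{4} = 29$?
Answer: $0$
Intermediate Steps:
$w = -116$ ($w = \left(-4\right) 29 = -116$)
$d = -3$
$B{\left(J,T \right)} = -9$ ($B{\left(J,T \right)} = -3 - 6 = -9$)
$a{\left(Q \right)} = -16 - Q$ ($a{\left(Q \right)} = 5 - \left(\left(0 + Q\right) + 21\right) = 5 - \left(Q + 21\right) = 5 - \left(21 + Q\right) = -16 - Q$)
$X = -3$ ($X = \frac{1}{3} \left(-9\right) = -3$)
$a{\left(w \right)} \left(3 + X\right) = \left(-16 - -116\right) \left(3 - 3\right) = \left(-16 + 116\right) 0 = 100 \cdot 0 = 0$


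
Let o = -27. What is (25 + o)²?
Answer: 4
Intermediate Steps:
(25 + o)² = (25 - 27)² = (-2)² = 4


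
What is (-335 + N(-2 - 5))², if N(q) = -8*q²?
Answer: 528529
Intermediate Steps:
(-335 + N(-2 - 5))² = (-335 - 8*(-2 - 5)²)² = (-335 - 8*(-7)²)² = (-335 - 8*49)² = (-335 - 392)² = (-727)² = 528529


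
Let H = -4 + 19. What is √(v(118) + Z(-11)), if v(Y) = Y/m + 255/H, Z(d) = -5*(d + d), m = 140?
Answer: √626430/70 ≈ 11.307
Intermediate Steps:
H = 15
Z(d) = -10*d
v(Y) = 17 + Y/140 (v(Y) = Y/140 + 255/15 = Y*(1/140) + 255*(1/15) = Y/140 + 17 = 17 + Y/140)
√(v(118) + Z(-11)) = √((17 + (1/140)*118) - 10*(-11)) = √((17 + 59/70) + 110) = √(1249/70 + 110) = √(8949/70) = √626430/70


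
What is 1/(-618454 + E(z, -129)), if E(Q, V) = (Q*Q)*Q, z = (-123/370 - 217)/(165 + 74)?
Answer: -691510653107000/427668049427243582997 ≈ -1.6169e-6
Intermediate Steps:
z = -80413/88430 (z = (-123*1/370 - 217)/239 = (-123/370 - 217)*(1/239) = -80413/370*1/239 = -80413/88430 ≈ -0.90934)
E(Q, V) = Q³ (E(Q, V) = Q²*Q = Q³)
1/(-618454 + E(z, -129)) = 1/(-618454 + (-80413/88430)³) = 1/(-618454 - 519970607004997/691510653107000) = 1/(-427668049427243582997/691510653107000) = -691510653107000/427668049427243582997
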